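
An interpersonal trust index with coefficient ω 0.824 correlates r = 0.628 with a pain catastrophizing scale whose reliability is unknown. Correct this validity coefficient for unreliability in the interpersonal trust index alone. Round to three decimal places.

0.692

Single correction: r_c = r_obs / √r_xx = 0.628 / √0.824 = 0.628 / 0.9077 ≈ 0.692.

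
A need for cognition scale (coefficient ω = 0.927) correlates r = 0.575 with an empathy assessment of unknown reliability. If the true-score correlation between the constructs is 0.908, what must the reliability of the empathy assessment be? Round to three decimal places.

r_true = r_obs / √(r_xx · r_yy) ⇒ 0.908 = 0.575 / √(0.927 · r_yy).
√(0.927 · r_yy) = 0.575 / 0.908 = 0.6333; 0.927 · r_yy = 0.4011; r_yy = 0.4011 / 0.927 ≈ 0.433.

0.433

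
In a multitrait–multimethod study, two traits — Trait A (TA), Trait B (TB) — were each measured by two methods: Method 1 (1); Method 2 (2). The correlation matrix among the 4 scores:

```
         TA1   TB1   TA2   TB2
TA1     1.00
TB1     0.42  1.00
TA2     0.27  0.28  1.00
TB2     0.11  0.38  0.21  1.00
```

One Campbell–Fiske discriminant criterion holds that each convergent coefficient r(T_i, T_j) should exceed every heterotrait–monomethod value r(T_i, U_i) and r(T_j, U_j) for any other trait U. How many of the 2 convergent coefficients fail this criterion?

2

Convergent coefficients and their comparison sets:
TA (methods 1·2): 0.27 vs {0.42, 0.21} → fail.
TB (methods 1·2): 0.38 vs {0.42, 0.21} → fail.
2 of 2 fail.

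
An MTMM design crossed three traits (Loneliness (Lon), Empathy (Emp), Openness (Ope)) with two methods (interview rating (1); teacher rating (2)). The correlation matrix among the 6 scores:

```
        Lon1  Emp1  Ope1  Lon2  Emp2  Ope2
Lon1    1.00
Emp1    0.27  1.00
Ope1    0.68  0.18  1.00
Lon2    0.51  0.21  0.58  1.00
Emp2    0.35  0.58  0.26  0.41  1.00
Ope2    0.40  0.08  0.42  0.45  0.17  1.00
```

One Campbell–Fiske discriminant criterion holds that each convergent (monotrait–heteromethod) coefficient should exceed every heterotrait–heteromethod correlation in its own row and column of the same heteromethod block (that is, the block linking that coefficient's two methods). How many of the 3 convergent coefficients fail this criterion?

Checking each validity diagonal entry against its comparison values:
Lon (methods 1·2): 0.51 vs {0.35, 0.21, 0.40, 0.58} → fail.
Emp (methods 1·2): 0.58 vs {0.21, 0.35, 0.08, 0.26} → pass.
Ope (methods 1·2): 0.42 vs {0.58, 0.40, 0.26, 0.08} → fail.
2 of 3 fail.

2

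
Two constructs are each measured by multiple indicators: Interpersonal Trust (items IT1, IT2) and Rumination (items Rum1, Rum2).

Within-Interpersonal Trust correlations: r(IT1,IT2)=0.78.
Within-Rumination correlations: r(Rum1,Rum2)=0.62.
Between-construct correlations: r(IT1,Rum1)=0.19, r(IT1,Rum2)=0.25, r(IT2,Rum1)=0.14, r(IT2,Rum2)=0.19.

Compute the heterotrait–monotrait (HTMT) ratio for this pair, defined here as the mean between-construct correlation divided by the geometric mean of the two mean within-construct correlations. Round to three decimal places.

0.277

Mean between = 0.77/4 = 0.1925.
Mean within-IT = 0.78/1 = 0.7800; mean within-Rum = 0.62/1 = 0.6200.
Geometric mean = √(0.7800 × 0.6200) = 0.6954.
HTMT = 0.1925 / 0.6954 = 0.277.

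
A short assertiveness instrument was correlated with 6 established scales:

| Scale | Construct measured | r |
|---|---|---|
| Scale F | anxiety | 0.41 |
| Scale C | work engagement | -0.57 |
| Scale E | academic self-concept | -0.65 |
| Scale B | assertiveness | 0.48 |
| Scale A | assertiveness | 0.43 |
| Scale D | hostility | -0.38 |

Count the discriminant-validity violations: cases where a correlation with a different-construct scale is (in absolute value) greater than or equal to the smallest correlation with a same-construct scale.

Convergent (same construct = assertiveness): Scale B, Scale A.
Smallest convergent = 0.43. Discriminant |r|: 0.41, 0.57, 0.65, 0.38; count ≥ 0.43 → 2.

2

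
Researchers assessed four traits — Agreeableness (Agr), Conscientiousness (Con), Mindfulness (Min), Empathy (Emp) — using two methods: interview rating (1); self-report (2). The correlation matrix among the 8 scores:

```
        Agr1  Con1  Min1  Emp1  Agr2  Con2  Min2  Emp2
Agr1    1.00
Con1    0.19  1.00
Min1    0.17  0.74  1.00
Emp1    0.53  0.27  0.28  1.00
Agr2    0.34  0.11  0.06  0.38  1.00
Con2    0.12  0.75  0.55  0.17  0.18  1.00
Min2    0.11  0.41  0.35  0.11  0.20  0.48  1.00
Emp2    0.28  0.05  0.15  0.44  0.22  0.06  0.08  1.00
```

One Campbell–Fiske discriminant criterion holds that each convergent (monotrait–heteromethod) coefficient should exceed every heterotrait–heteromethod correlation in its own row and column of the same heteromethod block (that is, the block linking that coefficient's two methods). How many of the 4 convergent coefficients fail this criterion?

2

Each convergent coefficient versus the relevant comparison correlations:
Agr (methods 1·2): 0.34 vs {0.12, 0.11, 0.11, 0.06, 0.28, 0.38} → fail.
Con (methods 1·2): 0.75 vs {0.11, 0.12, 0.41, 0.55, 0.05, 0.17} → pass.
Min (methods 1·2): 0.35 vs {0.06, 0.11, 0.55, 0.41, 0.15, 0.11} → fail.
Emp (methods 1·2): 0.44 vs {0.38, 0.28, 0.17, 0.05, 0.11, 0.15} → pass.
2 of 4 fail.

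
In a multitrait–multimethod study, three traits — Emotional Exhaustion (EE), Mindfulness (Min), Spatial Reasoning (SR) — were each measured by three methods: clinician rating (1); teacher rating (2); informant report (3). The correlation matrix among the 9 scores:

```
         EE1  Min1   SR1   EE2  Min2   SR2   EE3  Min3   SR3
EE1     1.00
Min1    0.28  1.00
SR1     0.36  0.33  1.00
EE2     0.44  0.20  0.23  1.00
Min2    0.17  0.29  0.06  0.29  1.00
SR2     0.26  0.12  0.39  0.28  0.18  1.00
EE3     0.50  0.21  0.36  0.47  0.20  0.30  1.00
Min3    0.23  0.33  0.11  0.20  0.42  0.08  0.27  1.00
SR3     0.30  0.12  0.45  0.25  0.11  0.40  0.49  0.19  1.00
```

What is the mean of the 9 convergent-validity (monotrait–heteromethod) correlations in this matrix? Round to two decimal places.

Convergent values: 0.44, 0.50, 0.47, 0.29, 0.33, 0.42, 0.39, 0.45, 0.40; mean = 3.69/9 = 0.41.

0.41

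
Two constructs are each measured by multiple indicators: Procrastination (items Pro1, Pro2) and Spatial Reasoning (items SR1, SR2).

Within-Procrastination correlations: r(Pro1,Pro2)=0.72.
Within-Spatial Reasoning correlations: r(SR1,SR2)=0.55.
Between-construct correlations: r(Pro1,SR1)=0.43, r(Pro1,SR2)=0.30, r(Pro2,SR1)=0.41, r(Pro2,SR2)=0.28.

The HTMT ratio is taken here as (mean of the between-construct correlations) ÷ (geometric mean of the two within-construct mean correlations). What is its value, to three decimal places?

0.564

Mean between = 1.42/4 = 0.3550.
Mean within-Pro = 0.72/1 = 0.7200; mean within-SR = 0.55/1 = 0.5500.
Geometric mean = √(0.7200 × 0.5500) = 0.6293.
HTMT = 0.3550 / 0.6293 = 0.564.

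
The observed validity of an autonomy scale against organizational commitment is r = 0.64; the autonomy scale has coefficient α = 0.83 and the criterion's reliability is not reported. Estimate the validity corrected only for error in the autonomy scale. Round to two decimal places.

Single correction: r_c = r_obs / √r_xx = 0.64 / √0.83 = 0.64 / 0.9110 ≈ 0.70.

0.70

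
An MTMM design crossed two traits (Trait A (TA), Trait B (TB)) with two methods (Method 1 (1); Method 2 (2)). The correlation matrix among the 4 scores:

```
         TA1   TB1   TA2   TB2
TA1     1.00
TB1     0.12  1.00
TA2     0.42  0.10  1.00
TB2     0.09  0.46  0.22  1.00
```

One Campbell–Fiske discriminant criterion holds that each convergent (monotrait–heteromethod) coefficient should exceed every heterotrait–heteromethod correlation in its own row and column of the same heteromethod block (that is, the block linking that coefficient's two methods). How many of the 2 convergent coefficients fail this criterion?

0

Convergent coefficients and their comparison sets:
TA (methods 1·2): 0.42 vs {0.09, 0.10} → pass.
TB (methods 1·2): 0.46 vs {0.10, 0.09} → pass.
0 of 2 fail.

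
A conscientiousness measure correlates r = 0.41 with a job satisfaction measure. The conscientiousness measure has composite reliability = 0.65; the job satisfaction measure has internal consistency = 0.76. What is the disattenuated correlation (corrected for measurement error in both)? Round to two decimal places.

0.58

r_true = r_obs / √(r_xx · r_yy) = 0.41 / √(0.65 × 0.76) = 0.41 / √0.4940 = 0.41 / 0.7029 ≈ 0.58.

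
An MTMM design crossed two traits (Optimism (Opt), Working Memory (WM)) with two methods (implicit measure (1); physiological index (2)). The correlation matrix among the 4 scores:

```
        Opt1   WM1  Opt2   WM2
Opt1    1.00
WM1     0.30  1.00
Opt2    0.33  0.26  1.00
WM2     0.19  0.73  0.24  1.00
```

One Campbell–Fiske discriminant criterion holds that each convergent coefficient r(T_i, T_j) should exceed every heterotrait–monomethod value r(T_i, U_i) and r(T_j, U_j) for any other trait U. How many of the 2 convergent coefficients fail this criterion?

0

Checking each validity diagonal entry against its comparison values:
Opt (methods 1·2): 0.33 vs {0.30, 0.24} → pass.
WM (methods 1·2): 0.73 vs {0.30, 0.24} → pass.
0 of 2 fail.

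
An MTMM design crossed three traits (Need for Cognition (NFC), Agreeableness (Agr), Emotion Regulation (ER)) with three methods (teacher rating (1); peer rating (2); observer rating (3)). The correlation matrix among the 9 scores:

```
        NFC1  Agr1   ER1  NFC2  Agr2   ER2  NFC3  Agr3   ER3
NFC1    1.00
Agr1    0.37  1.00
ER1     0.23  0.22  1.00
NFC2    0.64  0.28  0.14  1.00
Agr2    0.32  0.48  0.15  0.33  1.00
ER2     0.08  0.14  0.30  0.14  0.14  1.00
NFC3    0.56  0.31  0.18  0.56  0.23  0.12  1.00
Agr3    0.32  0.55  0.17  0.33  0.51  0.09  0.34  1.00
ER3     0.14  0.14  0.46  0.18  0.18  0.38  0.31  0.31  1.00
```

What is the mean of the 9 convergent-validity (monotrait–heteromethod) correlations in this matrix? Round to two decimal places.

Convergent values: 0.64, 0.56, 0.56, 0.48, 0.55, 0.51, 0.30, 0.46, 0.38; mean = 4.44/9 = 0.49.

0.49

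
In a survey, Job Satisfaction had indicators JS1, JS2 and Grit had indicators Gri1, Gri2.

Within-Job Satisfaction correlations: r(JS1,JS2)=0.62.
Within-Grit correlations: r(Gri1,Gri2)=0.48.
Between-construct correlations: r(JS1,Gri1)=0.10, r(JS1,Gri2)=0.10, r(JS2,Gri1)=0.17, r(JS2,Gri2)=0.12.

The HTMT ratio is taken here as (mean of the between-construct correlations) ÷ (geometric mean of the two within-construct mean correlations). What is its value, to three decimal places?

0.225

Mean between = 0.49/4 = 0.1225.
Mean within-JS = 0.62/1 = 0.6200; mean within-Gri = 0.48/1 = 0.4800.
Geometric mean = √(0.6200 × 0.4800) = 0.5455.
HTMT = 0.1225 / 0.5455 = 0.225.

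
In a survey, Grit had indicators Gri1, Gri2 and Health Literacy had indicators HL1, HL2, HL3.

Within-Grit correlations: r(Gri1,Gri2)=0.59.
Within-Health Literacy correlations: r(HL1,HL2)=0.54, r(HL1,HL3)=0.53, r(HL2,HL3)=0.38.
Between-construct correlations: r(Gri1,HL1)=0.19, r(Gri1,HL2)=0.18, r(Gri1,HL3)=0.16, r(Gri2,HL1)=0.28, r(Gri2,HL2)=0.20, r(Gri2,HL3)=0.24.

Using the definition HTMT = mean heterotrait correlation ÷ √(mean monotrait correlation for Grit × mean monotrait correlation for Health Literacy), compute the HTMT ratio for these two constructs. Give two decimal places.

0.39

Mean heterotrait r = 1.25/6 = 0.2083.
Mean within-Gri = 0.59/1 = 0.5900; mean within-HL = 1.45/3 = 0.4833.
Geometric mean = √(0.5900 × 0.4833) = 0.5340.
HTMT = 0.2083 / 0.5340 = 0.39.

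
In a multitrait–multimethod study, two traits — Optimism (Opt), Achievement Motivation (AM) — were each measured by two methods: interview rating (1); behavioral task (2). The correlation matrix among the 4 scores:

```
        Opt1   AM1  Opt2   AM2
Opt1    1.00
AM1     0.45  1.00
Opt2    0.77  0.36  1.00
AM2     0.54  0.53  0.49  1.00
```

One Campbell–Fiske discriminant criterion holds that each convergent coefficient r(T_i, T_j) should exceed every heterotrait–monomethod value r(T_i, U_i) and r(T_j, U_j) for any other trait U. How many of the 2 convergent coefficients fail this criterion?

Checking each validity diagonal entry against its comparison values:
Opt (methods 1·2): 0.77 vs {0.45, 0.49} → pass.
AM (methods 1·2): 0.53 vs {0.45, 0.49} → pass.
0 of 2 fail.

0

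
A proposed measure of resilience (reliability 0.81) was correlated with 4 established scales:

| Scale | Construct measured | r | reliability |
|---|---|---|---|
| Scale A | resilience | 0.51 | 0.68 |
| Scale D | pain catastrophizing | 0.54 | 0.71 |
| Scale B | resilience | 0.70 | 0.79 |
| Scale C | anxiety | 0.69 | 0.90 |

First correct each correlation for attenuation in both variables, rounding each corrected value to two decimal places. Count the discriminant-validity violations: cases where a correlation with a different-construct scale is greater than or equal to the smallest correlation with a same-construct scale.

2

Disattenuated r (r / √(r_scale · r_new)):
  Scale A (conv): 0.51 / √(0.68·0.81) = 0.69
  Scale D (disc): 0.54 / √(0.71·0.81) = 0.71
  Scale B (conv): 0.70 / √(0.79·0.81) = 0.88
  Scale C (disc): 0.69 / √(0.90·0.81) = 0.81
Smallest convergent = 0.69. Discriminant values: 0.71, 0.81; count ≥ 0.69 → 2.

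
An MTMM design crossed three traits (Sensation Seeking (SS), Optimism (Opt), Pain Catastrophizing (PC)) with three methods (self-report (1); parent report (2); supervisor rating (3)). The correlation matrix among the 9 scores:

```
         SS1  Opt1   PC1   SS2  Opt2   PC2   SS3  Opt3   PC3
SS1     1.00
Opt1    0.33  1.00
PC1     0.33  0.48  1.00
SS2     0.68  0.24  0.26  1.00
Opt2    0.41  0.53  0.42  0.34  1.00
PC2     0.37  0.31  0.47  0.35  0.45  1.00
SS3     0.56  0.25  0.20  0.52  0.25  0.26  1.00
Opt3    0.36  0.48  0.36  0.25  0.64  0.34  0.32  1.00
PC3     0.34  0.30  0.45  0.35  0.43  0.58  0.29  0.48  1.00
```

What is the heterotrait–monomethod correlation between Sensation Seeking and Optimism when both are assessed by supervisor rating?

Different traits, same method: r(SS3, Opt3) = 0.32.

0.32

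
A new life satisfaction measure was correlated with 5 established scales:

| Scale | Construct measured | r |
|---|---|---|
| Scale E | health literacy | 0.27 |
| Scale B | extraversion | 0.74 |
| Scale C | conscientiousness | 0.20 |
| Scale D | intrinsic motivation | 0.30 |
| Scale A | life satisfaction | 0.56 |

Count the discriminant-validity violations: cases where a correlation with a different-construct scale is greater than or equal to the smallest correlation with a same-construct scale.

Convergent (same construct = life satisfaction): Scale A.
Smallest convergent = 0.56. Discriminant values: 0.27, 0.74, 0.20, 0.30; count ≥ 0.56 → 1.

1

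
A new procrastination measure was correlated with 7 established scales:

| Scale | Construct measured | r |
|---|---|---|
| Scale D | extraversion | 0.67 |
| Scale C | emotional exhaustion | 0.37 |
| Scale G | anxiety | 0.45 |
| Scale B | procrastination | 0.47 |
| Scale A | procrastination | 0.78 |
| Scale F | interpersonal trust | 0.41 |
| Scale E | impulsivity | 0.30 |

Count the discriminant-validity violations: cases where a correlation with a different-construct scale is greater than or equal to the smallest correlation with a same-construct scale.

Convergent (same construct = procrastination): Scale B, Scale A.
Smallest convergent = 0.47. Discriminant values: 0.67, 0.37, 0.45, 0.41, 0.30; count ≥ 0.47 → 1.

1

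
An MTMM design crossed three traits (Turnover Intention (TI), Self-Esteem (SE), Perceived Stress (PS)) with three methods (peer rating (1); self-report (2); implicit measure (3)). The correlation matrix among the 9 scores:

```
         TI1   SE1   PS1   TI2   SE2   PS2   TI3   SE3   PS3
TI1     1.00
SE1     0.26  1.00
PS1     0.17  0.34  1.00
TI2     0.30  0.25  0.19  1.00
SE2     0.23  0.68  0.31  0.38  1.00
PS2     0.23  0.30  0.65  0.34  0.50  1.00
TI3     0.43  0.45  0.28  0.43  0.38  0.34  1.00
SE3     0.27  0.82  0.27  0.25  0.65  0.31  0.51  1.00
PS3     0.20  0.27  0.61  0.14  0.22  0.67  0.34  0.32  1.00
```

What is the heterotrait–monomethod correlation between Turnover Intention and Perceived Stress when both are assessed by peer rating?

Different traits, same method: r(TI1, PS1) = 0.17.

0.17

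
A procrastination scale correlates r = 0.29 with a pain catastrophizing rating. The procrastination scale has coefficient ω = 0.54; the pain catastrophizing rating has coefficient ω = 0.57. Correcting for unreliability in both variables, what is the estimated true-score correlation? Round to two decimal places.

r_true = r_obs / √(r_xx · r_yy) = 0.29 / √(0.54 × 0.57) = 0.29 / √0.3078 = 0.29 / 0.5548 ≈ 0.52.

0.52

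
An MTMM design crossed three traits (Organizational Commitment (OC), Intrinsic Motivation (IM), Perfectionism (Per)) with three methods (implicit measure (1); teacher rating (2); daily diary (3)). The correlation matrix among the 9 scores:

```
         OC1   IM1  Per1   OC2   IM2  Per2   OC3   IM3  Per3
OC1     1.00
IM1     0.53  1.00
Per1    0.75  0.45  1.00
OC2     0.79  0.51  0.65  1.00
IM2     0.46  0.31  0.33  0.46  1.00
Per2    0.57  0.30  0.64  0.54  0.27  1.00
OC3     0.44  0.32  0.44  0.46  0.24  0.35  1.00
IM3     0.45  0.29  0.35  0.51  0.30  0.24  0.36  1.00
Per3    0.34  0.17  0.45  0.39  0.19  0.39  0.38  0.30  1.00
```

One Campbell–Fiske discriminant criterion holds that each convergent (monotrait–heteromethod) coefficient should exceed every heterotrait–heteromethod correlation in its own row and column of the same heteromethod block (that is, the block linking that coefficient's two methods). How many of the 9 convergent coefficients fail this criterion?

7

Checking each validity diagonal entry against its comparison values:
OC (methods 1·2): 0.79 vs {0.46, 0.51, 0.57, 0.65} → pass.
OC (methods 1·3): 0.44 vs {0.45, 0.32, 0.34, 0.44} → fail.
OC (methods 2·3): 0.46 vs {0.51, 0.24, 0.39, 0.35} → fail.
IM (methods 1·2): 0.31 vs {0.51, 0.46, 0.30, 0.33} → fail.
IM (methods 1·3): 0.29 vs {0.32, 0.45, 0.17, 0.35} → fail.
IM (methods 2·3): 0.30 vs {0.24, 0.51, 0.19, 0.24} → fail.
Per (methods 1·2): 0.64 vs {0.65, 0.57, 0.33, 0.30} → fail.
Per (methods 1·3): 0.45 vs {0.44, 0.34, 0.35, 0.17} → pass.
Per (methods 2·3): 0.39 vs {0.35, 0.39, 0.24, 0.19} → fail.
7 of 9 fail.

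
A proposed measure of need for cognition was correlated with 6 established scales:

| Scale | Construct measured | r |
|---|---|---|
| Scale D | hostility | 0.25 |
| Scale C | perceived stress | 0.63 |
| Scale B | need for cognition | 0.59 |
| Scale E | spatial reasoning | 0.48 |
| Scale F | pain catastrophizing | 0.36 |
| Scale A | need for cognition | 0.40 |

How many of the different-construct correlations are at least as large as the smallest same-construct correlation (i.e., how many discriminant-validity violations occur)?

Convergent (same construct = need for cognition): Scale B, Scale A.
Smallest convergent = 0.40. Discriminant values: 0.25, 0.63, 0.48, 0.36; count ≥ 0.40 → 2.

2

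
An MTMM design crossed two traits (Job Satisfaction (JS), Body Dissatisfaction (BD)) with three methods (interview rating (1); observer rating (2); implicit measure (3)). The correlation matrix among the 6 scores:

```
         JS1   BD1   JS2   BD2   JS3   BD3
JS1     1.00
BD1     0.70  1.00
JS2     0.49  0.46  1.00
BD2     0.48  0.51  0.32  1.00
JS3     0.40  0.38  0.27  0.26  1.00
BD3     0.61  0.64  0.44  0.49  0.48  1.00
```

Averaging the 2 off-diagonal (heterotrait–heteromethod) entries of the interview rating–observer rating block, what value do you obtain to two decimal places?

HTHM values (method 1 × method 2): 0.48, 0.46; mean = 0.94/2 = 0.47.

0.47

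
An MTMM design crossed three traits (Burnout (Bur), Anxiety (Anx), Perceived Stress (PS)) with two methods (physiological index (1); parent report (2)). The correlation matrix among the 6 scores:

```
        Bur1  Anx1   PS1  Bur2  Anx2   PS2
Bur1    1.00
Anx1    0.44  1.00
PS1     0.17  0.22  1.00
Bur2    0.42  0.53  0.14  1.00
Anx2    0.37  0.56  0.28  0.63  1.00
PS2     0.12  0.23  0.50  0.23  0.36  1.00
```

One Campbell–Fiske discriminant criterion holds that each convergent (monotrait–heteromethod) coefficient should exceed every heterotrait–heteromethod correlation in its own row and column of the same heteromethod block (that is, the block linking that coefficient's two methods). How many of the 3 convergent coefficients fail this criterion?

1

Checking each validity diagonal entry against its comparison values:
Bur (methods 1·2): 0.42 vs {0.37, 0.53, 0.12, 0.14} → fail.
Anx (methods 1·2): 0.56 vs {0.53, 0.37, 0.23, 0.28} → pass.
PS (methods 1·2): 0.50 vs {0.14, 0.12, 0.28, 0.23} → pass.
1 of 3 fail.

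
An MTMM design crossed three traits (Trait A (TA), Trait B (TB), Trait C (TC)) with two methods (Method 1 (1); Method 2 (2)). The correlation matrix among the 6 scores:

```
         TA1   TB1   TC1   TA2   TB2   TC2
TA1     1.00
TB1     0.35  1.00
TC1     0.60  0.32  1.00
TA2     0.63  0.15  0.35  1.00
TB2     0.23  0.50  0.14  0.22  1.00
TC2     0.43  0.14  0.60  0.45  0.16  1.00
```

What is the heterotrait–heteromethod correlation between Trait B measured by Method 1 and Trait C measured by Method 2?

0.14

Different traits and methods: r(TB1, TC2) = 0.14.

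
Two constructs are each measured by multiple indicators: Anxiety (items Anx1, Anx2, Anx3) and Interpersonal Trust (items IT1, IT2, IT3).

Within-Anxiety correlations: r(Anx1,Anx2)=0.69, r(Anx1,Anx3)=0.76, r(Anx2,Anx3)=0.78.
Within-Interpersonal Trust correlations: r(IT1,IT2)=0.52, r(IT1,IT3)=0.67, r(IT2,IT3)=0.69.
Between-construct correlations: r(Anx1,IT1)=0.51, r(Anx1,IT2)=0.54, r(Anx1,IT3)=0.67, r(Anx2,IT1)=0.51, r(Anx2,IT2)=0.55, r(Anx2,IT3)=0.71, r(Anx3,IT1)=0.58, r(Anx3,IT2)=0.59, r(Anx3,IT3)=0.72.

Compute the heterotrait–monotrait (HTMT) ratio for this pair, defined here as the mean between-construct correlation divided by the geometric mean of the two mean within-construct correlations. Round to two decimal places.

0.88

Mean between = 5.38/9 = 0.5978.
Mean within-Anx = 2.23/3 = 0.7433; mean within-IT = 1.88/3 = 0.6267.
Geometric mean = √(0.7433 × 0.6267) = 0.6825.
HTMT = 0.5978 / 0.6825 = 0.88.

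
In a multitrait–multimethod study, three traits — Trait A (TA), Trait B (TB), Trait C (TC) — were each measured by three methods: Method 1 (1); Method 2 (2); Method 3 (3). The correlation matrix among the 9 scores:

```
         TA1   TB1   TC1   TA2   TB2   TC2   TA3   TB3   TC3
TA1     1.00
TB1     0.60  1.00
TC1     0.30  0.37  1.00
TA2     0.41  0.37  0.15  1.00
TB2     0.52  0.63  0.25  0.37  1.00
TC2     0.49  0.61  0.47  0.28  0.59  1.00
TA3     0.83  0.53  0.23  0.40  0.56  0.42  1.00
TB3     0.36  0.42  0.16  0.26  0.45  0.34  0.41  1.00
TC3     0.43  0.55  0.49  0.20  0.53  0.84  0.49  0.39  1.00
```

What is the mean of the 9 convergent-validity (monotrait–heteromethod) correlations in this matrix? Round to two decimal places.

Convergent values: 0.41, 0.83, 0.40, 0.63, 0.42, 0.45, 0.47, 0.49, 0.84; mean = 4.94/9 = 0.55.

0.55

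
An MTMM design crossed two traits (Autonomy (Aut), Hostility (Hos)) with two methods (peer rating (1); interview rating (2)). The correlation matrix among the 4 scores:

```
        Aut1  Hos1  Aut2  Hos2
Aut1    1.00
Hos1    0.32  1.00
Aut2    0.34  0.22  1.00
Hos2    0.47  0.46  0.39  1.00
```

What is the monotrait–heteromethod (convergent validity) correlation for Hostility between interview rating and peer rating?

0.46

Same trait (Hos), different methods: r(Hos2, Hos1) = 0.46.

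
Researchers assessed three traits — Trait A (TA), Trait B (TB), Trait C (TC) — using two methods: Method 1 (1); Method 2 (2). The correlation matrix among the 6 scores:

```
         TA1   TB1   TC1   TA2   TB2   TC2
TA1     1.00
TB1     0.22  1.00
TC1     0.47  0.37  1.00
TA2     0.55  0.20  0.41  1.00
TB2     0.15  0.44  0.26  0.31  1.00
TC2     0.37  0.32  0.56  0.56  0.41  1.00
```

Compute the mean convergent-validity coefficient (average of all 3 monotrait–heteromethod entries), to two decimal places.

0.52

Convergent values: 0.55, 0.44, 0.56; mean = 1.55/3 = 0.52.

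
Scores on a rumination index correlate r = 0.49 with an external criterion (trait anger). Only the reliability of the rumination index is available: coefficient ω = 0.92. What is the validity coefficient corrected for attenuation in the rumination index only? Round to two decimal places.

0.51

Single correction: r_c = r_obs / √r_xx = 0.49 / √0.92 = 0.49 / 0.9592 ≈ 0.51.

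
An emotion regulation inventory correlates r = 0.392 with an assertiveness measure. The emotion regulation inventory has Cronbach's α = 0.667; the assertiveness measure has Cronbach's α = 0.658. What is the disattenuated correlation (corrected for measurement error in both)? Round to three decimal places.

0.592

r_true = r_obs / √(r_xx · r_yy) = 0.392 / √(0.667 × 0.658) = 0.392 / √0.438886 = 0.392 / 0.6625 ≈ 0.592.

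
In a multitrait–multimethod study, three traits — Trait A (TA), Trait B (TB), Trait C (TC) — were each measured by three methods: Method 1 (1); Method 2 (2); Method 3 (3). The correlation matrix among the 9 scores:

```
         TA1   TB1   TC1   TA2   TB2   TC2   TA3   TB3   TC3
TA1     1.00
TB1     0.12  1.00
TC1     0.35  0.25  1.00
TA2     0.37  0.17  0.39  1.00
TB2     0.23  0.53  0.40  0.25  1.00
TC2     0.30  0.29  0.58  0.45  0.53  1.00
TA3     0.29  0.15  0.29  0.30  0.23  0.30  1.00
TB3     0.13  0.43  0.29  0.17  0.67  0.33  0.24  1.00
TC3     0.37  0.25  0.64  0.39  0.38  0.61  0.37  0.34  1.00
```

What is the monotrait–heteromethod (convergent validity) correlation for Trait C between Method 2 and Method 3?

Same trait (TC), different methods: r(TC2, TC3) = 0.61.

0.61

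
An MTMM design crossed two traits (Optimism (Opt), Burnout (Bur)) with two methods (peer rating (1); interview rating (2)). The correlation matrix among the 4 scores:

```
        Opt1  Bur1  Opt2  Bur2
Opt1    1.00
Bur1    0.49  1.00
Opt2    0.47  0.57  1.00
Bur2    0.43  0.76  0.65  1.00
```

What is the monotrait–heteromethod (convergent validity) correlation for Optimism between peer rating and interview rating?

0.47

Same trait (Opt), different methods: r(Opt1, Opt2) = 0.47.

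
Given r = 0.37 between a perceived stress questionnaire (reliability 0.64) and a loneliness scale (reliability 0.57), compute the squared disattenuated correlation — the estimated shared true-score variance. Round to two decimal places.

0.38

Disattenuated r = 0.37 / √(0.64 × 0.57) = 0.37 / 0.6040 = 0.6126.
Shared true-score variance = 0.6126² = 0.3753 ≈ 0.38.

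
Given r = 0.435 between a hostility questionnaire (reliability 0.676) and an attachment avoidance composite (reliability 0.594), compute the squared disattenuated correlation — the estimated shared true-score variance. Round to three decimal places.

Disattenuated r = 0.435 / √(0.676 × 0.594) = 0.435 / 0.6337 = 0.6864.
Shared true-score variance = 0.6864² = 0.4711 ≈ 0.471.

0.471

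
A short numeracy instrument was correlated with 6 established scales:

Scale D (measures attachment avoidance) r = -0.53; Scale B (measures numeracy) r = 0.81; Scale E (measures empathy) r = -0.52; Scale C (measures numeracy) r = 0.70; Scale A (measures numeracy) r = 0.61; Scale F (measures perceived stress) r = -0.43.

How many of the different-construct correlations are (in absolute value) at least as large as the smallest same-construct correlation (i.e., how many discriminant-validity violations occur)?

Convergent (same construct = numeracy): Scale B, Scale C, Scale A.
Smallest convergent = 0.61. Discriminant |r|: 0.53, 0.52, 0.43; count ≥ 0.61 → 0.

0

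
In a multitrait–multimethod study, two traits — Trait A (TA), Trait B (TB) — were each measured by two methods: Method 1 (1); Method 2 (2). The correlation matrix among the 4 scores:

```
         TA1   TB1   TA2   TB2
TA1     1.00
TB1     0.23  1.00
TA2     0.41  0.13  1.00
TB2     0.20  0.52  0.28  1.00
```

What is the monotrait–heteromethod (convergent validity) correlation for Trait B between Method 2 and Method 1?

Same trait (TB), different methods: r(TB2, TB1) = 0.52.

0.52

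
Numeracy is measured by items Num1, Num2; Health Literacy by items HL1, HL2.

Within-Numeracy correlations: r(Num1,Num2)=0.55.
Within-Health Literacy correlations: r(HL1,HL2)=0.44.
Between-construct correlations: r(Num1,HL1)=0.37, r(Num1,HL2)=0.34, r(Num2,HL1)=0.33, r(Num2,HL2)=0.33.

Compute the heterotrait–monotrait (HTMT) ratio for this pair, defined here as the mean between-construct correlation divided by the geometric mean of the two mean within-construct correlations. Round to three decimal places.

0.696

Between-construct mean = 1.37/4 = 0.3425.
Mean within-Num = 0.55/1 = 0.5500; mean within-HL = 0.44/1 = 0.4400.
Geometric mean = √(0.5500 × 0.4400) = 0.4919.
HTMT = 0.3425 / 0.4919 = 0.696.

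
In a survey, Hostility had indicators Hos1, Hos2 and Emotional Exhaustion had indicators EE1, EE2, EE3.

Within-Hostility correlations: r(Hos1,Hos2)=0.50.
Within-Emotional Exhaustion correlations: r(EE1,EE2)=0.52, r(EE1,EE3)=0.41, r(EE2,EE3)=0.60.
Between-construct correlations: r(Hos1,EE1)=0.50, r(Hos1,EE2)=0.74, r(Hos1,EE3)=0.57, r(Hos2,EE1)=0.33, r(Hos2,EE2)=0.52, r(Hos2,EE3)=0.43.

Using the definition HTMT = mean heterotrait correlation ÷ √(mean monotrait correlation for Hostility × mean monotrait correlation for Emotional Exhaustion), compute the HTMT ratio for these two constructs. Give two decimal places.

Mean heterotrait r = 3.09/6 = 0.5150.
Mean within-Hos = 0.50/1 = 0.5000; mean within-EE = 1.53/3 = 0.5100.
Geometric mean = √(0.5000 × 0.5100) = 0.5050.
HTMT = 0.5150 / 0.5050 = 1.02.

1.02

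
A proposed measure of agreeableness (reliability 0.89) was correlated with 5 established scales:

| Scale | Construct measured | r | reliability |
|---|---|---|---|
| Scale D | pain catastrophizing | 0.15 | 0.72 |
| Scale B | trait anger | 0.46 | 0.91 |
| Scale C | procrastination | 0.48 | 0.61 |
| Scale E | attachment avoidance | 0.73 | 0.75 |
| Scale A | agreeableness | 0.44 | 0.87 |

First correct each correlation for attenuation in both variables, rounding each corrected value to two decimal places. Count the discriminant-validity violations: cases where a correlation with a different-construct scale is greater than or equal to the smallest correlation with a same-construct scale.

Disattenuated r (r / √(r_scale · r_new)):
  Scale D (disc): 0.15 / √(0.72·0.89) = 0.19
  Scale B (disc): 0.46 / √(0.91·0.89) = 0.51
  Scale C (disc): 0.48 / √(0.61·0.89) = 0.65
  Scale E (disc): 0.73 / √(0.75·0.89) = 0.89
  Scale A (conv): 0.44 / √(0.87·0.89) = 0.50
Smallest convergent = 0.50. Discriminant values: 0.19, 0.51, 0.65, 0.89; count ≥ 0.50 → 3.

3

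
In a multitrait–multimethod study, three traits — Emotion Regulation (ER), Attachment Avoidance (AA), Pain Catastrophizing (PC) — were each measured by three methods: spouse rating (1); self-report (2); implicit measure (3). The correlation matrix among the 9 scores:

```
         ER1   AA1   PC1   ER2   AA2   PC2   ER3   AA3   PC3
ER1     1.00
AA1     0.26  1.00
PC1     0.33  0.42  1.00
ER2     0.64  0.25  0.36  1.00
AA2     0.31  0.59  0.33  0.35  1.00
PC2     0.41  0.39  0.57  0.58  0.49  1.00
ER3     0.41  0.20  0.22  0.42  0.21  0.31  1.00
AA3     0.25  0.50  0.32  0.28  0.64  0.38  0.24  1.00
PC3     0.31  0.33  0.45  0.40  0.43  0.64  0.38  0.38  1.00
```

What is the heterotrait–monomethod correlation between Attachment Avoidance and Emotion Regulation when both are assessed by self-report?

0.35

Different traits, same method: r(AA2, ER2) = 0.35.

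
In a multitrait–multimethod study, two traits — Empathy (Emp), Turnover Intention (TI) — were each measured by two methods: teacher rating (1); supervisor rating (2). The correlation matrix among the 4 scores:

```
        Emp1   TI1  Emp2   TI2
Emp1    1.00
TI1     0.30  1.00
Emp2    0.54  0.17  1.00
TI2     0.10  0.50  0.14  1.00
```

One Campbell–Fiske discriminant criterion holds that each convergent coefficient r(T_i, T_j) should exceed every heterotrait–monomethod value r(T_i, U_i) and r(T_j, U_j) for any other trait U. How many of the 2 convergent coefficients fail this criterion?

Each convergent coefficient versus the relevant comparison correlations:
Emp (methods 1·2): 0.54 vs {0.30, 0.14} → pass.
TI (methods 1·2): 0.50 vs {0.30, 0.14} → pass.
0 of 2 fail.

0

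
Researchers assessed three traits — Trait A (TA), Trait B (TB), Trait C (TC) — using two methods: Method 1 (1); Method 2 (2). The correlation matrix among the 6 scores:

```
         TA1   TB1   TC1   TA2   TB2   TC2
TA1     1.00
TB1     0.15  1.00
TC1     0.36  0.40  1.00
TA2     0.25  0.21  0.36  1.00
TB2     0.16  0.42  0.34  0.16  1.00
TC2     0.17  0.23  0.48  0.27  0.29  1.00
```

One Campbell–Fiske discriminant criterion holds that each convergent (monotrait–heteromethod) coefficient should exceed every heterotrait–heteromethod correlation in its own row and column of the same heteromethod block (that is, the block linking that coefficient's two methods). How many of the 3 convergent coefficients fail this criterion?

Convergent coefficients and their comparison sets:
TA (methods 1·2): 0.25 vs {0.16, 0.21, 0.17, 0.36} → fail.
TB (methods 1·2): 0.42 vs {0.21, 0.16, 0.23, 0.34} → pass.
TC (methods 1·2): 0.48 vs {0.36, 0.17, 0.34, 0.23} → pass.
1 of 3 fail.

1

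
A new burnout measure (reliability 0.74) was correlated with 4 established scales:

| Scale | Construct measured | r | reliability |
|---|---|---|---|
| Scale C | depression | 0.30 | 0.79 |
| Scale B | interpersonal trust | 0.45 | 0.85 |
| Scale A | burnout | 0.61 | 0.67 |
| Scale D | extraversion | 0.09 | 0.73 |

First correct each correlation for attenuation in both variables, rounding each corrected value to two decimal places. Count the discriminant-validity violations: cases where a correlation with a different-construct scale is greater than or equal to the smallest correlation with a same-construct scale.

0

Disattenuated r (r / √(r_scale · r_new)):
  Scale C (disc): 0.30 / √(0.79·0.74) = 0.39
  Scale B (disc): 0.45 / √(0.85·0.74) = 0.57
  Scale A (conv): 0.61 / √(0.67·0.74) = 0.87
  Scale D (disc): 0.09 / √(0.73·0.74) = 0.12
Smallest convergent = 0.87. Discriminant values: 0.39, 0.57, 0.12; count ≥ 0.87 → 0.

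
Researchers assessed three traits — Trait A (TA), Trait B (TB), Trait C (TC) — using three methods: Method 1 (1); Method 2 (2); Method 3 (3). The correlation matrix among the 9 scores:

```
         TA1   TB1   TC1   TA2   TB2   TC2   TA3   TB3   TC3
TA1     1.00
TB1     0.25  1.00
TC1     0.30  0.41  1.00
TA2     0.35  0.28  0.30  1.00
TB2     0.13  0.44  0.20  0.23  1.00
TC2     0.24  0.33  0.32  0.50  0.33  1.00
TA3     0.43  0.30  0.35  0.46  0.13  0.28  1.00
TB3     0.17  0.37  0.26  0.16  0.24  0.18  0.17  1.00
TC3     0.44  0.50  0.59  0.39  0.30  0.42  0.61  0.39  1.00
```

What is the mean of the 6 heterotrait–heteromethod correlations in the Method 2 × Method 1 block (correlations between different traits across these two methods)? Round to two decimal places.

0.25

HTHM values (method 2 × method 1): 0.28, 0.30, 0.13, 0.20, 0.24, 0.33; mean = 1.48/6 = 0.25.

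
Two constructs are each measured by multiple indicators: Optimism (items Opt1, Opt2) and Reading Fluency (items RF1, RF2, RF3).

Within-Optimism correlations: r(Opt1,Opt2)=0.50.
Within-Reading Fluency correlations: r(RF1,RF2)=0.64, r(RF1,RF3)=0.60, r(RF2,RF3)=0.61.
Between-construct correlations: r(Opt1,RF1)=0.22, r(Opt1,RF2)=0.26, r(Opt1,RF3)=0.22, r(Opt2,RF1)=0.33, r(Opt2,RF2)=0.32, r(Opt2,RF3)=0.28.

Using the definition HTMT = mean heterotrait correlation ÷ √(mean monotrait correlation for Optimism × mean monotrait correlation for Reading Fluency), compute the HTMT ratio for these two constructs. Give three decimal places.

0.489

Between-construct mean = 1.63/6 = 0.2717.
Mean within-Opt = 0.50/1 = 0.5000; mean within-RF = 1.85/3 = 0.6167.
Geometric mean = √(0.5000 × 0.6167) = 0.5553.
HTMT = 0.2717 / 0.5553 = 0.489.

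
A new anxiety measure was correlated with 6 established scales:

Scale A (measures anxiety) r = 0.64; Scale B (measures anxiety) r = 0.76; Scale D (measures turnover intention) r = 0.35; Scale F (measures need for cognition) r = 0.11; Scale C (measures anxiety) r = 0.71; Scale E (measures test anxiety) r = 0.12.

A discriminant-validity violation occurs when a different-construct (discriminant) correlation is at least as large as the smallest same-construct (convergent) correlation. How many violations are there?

0

Convergent (same construct = anxiety): Scale A, Scale B, Scale C.
Smallest convergent = 0.64. Discriminant values: 0.35, 0.11, 0.12; count ≥ 0.64 → 0.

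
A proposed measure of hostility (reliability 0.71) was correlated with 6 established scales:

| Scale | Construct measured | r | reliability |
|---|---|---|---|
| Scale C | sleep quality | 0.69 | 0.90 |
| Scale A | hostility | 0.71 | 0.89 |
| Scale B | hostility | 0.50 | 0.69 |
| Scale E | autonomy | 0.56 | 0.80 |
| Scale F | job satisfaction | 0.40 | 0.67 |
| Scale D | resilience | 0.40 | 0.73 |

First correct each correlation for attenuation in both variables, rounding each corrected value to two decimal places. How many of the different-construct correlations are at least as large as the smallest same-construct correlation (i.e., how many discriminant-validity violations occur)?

Disattenuated r (r / √(r_scale · r_new)):
  Scale C (disc): 0.69 / √(0.90·0.71) = 0.86
  Scale A (conv): 0.71 / √(0.89·0.71) = 0.89
  Scale B (conv): 0.50 / √(0.69·0.71) = 0.71
  Scale E (disc): 0.56 / √(0.80·0.71) = 0.74
  Scale F (disc): 0.40 / √(0.67·0.71) = 0.58
  Scale D (disc): 0.40 / √(0.73·0.71) = 0.56
Smallest convergent = 0.71. Discriminant values: 0.86, 0.74, 0.58, 0.56; count ≥ 0.71 → 2.

2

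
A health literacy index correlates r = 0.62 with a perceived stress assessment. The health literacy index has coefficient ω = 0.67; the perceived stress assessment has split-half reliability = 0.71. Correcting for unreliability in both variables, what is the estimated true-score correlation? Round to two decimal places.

0.90

r_true = r_obs / √(r_xx · r_yy) = 0.62 / √(0.67 × 0.71) = 0.62 / √0.4757 = 0.62 / 0.6897 ≈ 0.90.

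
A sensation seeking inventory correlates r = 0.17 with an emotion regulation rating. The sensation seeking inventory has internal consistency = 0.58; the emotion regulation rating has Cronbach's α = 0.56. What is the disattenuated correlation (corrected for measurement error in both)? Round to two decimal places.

r_true = r_obs / √(r_xx · r_yy) = 0.17 / √(0.58 × 0.56) = 0.17 / √0.3248 = 0.17 / 0.5699 ≈ 0.30.

0.30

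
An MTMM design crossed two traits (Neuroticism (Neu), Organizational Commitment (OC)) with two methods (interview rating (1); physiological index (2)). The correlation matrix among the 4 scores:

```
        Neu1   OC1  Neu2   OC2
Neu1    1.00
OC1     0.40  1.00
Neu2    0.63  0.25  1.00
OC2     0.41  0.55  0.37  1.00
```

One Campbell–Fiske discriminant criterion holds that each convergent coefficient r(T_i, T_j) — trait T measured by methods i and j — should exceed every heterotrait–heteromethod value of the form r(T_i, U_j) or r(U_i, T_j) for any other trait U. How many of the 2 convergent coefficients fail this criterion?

0

Convergent coefficients and their comparison sets:
Neu (methods 1·2): 0.63 vs {0.41, 0.25} → pass.
OC (methods 1·2): 0.55 vs {0.25, 0.41} → pass.
0 of 2 fail.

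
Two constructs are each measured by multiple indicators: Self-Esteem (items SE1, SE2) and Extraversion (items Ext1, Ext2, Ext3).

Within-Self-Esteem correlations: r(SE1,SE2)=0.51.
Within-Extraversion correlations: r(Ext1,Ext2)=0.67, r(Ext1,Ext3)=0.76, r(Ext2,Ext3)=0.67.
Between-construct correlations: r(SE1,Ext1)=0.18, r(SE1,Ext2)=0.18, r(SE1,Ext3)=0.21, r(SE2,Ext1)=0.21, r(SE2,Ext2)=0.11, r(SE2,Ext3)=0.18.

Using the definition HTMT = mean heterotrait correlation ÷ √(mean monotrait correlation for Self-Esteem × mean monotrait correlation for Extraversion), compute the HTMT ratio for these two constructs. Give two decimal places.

0.30

Mean between = 1.07/6 = 0.1783.
Mean within-SE = 0.51/1 = 0.5100; mean within-Ext = 2.10/3 = 0.7000.
Geometric mean = √(0.5100 × 0.7000) = 0.5975.
HTMT = 0.1783 / 0.5975 = 0.30.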